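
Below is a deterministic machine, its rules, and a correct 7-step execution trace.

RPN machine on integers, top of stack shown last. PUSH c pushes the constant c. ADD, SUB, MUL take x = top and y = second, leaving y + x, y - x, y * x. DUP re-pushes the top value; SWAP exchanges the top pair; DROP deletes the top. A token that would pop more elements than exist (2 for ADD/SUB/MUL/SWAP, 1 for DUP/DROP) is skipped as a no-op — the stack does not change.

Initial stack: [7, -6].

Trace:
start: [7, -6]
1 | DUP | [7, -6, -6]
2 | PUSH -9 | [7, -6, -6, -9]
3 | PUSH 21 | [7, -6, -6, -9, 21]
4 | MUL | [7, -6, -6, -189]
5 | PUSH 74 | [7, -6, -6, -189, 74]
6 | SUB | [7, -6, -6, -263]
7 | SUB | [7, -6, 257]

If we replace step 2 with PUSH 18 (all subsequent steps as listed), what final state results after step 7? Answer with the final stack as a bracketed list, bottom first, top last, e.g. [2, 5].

[7, -6, -310]

(re-executing from step 2 with the substitution; state before step 2: [7, -6, -6])
2 | PUSH 18 | [7, -6, -6, 18]
3 | PUSH 21 | [7, -6, -6, 18, 21]
4 | MUL | [7, -6, -6, 378]
5 | PUSH 74 | [7, -6, -6, 378, 74]
6 | SUB | [7, -6, -6, 304]
7 | SUB | [7, -6, -310]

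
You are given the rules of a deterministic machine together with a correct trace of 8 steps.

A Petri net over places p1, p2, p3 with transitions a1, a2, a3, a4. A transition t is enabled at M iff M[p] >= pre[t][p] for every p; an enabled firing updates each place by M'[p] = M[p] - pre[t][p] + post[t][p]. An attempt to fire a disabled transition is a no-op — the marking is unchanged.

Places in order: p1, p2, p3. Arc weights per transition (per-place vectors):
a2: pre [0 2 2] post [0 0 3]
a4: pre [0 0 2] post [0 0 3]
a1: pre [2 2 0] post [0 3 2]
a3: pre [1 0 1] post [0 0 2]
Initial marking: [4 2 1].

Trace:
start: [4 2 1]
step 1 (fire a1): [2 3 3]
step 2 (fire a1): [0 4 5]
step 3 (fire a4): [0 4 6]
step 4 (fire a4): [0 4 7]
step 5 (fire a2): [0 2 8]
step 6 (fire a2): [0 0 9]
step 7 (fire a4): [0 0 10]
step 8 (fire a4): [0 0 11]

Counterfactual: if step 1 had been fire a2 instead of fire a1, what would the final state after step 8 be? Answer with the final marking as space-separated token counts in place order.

2 1 8

(re-executing from step 1 with the substitution; state before step 1: [4 2 1])
step 1 (fire a2): [4 2 1]
step 2 (fire a1): [2 3 3]
step 3 (fire a4): [2 3 4]
step 4 (fire a4): [2 3 5]
step 5 (fire a2): [2 1 6]
step 6 (fire a2): [2 1 6]
step 7 (fire a4): [2 1 7]
step 8 (fire a4): [2 1 8]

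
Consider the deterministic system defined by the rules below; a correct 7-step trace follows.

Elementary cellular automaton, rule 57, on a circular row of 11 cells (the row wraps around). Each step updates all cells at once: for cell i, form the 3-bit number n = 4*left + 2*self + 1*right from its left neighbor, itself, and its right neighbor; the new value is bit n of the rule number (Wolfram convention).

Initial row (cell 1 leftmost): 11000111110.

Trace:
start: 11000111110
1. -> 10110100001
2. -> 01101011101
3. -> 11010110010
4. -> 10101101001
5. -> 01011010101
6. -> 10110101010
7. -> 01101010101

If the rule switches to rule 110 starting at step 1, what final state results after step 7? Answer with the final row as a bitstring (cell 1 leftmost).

(re-executing steps 1..7 under rule 110; state before step 1: 11000111110)
1. -> 11001100011
2. -> 01011100110
3. -> 11110101110
4. -> 10011111011
5. -> 10110001110
6. -> 11110011011
7. -> 00010111110

00010111110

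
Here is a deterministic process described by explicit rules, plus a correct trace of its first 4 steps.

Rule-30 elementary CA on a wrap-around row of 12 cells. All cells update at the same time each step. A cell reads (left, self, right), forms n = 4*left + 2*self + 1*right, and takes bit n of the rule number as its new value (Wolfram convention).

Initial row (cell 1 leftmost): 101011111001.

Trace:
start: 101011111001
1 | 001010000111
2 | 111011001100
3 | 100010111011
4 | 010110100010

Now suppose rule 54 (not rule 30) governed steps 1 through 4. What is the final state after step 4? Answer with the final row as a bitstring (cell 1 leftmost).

111000100001

(re-executing steps 1..4 under rule 54; state before step 1: 101011111001)
1 | 011100000110
2 | 100010001001
3 | 010111011110
4 | 111000100001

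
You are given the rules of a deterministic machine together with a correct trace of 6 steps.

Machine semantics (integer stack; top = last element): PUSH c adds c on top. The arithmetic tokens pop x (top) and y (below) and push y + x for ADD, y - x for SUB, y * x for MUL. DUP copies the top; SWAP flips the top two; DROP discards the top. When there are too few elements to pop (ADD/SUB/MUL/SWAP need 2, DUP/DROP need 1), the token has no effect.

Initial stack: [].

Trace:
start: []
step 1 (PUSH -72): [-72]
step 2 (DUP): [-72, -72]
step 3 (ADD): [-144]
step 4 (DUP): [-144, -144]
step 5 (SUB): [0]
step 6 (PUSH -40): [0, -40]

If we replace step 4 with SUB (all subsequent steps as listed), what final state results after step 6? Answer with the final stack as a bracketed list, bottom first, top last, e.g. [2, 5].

[-144, -40]

(re-executing from step 4 with the substitution; state before step 4: [-144])
step 4 (SUB): [-144]
step 5 (SUB): [-144]
step 6 (PUSH -40): [-144, -40]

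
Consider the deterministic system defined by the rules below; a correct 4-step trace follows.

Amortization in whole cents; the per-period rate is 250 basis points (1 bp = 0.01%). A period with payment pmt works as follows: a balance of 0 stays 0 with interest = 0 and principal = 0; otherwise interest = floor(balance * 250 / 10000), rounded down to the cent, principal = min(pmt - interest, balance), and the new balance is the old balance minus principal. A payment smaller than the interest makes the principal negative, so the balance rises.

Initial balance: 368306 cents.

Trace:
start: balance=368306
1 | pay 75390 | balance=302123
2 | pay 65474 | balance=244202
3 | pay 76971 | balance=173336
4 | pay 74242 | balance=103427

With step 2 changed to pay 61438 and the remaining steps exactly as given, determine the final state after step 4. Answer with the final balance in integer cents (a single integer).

107666

(re-executing from step 2 with the substitution; state before step 2: balance=302123)
2 | pay 61438 | balance=248238
3 | pay 76971 | balance=177472
4 | pay 74242 | balance=107666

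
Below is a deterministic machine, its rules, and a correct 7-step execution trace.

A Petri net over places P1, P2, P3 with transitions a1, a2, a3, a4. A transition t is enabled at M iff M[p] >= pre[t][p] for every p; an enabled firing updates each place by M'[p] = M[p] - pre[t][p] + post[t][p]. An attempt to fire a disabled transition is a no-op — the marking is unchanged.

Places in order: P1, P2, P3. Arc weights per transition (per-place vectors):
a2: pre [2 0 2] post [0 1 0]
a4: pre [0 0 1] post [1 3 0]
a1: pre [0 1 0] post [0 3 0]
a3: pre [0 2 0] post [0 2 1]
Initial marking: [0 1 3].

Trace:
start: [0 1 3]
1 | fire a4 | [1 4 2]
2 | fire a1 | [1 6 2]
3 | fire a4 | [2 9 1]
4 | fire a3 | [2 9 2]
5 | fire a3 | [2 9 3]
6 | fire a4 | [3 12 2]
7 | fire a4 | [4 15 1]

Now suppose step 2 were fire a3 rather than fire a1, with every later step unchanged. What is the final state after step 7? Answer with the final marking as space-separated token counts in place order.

(re-executing from step 2 with the substitution; state before step 2: [1 4 2])
2 | fire a3 | [1 4 3]
3 | fire a4 | [2 7 2]
4 | fire a3 | [2 7 3]
5 | fire a3 | [2 7 4]
6 | fire a4 | [3 10 3]
7 | fire a4 | [4 13 2]

4 13 2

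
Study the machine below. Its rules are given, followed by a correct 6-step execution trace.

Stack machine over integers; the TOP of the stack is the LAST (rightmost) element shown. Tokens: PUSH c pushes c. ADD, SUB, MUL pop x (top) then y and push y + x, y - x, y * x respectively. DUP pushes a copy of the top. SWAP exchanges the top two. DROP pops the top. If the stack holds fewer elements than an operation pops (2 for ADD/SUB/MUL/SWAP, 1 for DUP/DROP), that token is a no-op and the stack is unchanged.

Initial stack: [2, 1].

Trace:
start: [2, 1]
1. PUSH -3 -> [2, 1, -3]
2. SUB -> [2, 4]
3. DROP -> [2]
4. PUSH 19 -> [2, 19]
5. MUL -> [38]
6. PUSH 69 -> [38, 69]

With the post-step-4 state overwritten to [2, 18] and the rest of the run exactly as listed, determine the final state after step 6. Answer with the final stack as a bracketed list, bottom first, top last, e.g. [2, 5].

[36, 69]

state after step 4 := [2, 18]
5. MUL -> [36]
6. PUSH 69 -> [36, 69]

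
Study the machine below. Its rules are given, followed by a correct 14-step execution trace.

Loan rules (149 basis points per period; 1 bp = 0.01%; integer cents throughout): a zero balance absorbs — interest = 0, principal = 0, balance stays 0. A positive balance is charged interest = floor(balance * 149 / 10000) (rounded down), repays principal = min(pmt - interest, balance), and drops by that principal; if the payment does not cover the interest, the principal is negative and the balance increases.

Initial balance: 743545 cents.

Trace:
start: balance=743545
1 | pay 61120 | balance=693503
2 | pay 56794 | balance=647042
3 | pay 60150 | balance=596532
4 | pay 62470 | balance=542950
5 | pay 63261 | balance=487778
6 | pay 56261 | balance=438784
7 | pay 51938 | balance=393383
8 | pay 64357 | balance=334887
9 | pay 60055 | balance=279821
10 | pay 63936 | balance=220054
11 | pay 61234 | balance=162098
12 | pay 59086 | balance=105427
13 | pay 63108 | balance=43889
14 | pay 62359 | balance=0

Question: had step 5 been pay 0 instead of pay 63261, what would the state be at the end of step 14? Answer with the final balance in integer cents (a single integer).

54453

(re-executing from step 5 with the substitution; state before step 5: balance=542950)
5 | pay 0 | balance=551039
6 | pay 56261 | balance=502988
7 | pay 51938 | balance=458544
8 | pay 64357 | balance=401019
9 | pay 60055 | balance=346939
10 | pay 63936 | balance=288172
11 | pay 61234 | balance=231231
12 | pay 59086 | balance=175590
13 | pay 63108 | balance=115098
14 | pay 62359 | balance=54453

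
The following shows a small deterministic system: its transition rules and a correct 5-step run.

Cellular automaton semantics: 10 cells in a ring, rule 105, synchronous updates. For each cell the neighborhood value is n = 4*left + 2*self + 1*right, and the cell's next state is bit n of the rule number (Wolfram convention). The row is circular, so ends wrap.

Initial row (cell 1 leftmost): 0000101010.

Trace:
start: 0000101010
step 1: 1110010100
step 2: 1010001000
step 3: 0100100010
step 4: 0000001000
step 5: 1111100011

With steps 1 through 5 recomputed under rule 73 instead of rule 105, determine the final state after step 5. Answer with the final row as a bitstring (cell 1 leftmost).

(re-executing steps 1..5 under rule 73; state before step 1: 0000101010)
step 1: 1110000000
step 2: 1010111110
step 3: 0000100010
step 4: 1110001000
step 5: 1010100010

1010100010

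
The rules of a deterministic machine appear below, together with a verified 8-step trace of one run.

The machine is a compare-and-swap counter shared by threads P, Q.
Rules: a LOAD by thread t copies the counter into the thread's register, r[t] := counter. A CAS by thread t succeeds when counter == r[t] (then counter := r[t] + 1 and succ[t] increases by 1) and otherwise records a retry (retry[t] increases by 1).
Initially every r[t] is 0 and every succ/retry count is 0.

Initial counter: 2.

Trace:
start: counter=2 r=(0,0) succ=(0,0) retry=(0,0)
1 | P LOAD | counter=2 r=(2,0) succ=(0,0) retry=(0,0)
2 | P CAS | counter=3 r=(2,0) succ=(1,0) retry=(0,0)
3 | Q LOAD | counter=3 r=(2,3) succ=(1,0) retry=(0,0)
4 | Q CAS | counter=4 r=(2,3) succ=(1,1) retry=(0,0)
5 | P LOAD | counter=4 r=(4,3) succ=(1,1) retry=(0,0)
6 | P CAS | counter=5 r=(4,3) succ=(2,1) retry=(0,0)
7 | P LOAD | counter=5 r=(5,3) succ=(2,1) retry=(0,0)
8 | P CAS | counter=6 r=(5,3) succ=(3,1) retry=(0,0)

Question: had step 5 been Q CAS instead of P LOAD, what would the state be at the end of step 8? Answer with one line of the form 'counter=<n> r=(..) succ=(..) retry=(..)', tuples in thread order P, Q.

(re-executing from step 5 with the substitution; state before step 5: counter=4 r=(2,3) succ=(1,1) retry=(0,0))
5 | Q CAS | counter=4 r=(2,3) succ=(1,1) retry=(0,1)
6 | P CAS | counter=4 r=(2,3) succ=(1,1) retry=(1,1)
7 | P LOAD | counter=4 r=(4,3) succ=(1,1) retry=(1,1)
8 | P CAS | counter=5 r=(4,3) succ=(2,1) retry=(1,1)

counter=5 r=(4,3) succ=(2,1) retry=(1,1)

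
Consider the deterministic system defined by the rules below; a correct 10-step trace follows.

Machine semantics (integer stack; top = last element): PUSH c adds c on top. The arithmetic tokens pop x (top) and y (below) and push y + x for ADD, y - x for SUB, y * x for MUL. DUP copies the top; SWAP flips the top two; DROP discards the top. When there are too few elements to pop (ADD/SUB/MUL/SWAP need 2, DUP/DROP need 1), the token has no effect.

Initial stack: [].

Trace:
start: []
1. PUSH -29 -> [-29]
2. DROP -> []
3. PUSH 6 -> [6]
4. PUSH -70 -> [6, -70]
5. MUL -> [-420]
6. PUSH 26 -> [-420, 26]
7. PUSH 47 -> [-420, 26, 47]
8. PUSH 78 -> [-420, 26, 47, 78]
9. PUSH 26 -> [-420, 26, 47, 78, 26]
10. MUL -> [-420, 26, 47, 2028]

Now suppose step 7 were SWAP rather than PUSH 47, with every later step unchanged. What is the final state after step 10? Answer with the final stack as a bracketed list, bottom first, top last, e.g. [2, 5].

[26, -420, 2028]

(re-executing from step 7 with the substitution; state before step 7: [-420, 26])
7. SWAP -> [26, -420]
8. PUSH 78 -> [26, -420, 78]
9. PUSH 26 -> [26, -420, 78, 26]
10. MUL -> [26, -420, 2028]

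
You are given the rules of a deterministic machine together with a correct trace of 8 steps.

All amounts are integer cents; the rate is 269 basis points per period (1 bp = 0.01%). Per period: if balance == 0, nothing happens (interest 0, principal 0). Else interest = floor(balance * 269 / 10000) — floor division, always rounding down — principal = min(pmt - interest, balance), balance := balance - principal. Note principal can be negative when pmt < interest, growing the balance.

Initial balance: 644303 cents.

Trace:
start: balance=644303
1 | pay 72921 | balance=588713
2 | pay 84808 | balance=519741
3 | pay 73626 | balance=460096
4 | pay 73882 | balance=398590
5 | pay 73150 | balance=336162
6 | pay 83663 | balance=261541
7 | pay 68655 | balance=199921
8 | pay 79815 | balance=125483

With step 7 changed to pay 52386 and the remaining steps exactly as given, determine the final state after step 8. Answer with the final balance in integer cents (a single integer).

(re-executing from step 7 with the substitution; state before step 7: balance=261541)
7 | pay 52386 | balance=216190
8 | pay 79815 | balance=142190

142190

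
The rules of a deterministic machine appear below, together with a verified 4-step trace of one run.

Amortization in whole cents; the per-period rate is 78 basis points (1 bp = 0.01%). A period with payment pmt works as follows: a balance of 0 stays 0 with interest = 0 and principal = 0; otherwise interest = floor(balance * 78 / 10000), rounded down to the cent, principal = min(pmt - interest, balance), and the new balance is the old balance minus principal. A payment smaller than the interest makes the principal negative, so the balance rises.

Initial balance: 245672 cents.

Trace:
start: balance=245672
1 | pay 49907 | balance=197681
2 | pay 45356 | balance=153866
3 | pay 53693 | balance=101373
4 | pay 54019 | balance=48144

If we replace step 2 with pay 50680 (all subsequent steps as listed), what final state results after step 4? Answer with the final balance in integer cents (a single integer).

42736

(re-executing from step 2 with the substitution; state before step 2: balance=197681)
2 | pay 50680 | balance=148542
3 | pay 53693 | balance=96007
4 | pay 54019 | balance=42736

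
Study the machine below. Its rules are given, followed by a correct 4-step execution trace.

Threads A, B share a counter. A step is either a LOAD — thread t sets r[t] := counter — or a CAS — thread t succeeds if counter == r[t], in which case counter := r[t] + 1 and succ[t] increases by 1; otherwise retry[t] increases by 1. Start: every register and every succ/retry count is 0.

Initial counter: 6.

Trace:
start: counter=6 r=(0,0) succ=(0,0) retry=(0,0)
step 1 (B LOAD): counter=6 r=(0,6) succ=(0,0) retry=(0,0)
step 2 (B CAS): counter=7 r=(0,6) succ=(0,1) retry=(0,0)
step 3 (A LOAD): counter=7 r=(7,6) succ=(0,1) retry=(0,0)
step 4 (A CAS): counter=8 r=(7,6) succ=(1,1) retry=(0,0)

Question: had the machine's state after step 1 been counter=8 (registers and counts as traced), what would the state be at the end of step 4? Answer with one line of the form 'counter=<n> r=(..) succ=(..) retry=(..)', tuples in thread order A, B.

counter=9 r=(8,6) succ=(1,0) retry=(0,1)

state after step 1 := counter=8 r=(0,6) succ=(0,0) retry=(0,0)
step 2 (B CAS): counter=8 r=(0,6) succ=(0,0) retry=(0,1)
step 3 (A LOAD): counter=8 r=(8,6) succ=(0,0) retry=(0,1)
step 4 (A CAS): counter=9 r=(8,6) succ=(1,0) retry=(0,1)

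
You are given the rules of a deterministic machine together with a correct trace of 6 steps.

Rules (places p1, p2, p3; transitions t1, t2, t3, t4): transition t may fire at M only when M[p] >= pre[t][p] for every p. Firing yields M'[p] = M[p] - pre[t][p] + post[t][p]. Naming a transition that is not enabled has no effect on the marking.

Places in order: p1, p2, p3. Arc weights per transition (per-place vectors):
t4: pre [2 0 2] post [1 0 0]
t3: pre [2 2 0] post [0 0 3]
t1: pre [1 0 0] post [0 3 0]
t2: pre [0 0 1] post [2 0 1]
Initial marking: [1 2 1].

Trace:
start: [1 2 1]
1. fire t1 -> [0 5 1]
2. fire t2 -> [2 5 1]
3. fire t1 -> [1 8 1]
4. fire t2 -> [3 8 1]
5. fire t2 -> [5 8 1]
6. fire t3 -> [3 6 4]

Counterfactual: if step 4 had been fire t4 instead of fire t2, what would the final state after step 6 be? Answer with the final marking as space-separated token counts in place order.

1 6 4

(re-executing from step 4 with the substitution; state before step 4: [1 8 1])
4. fire t4 -> [1 8 1]
5. fire t2 -> [3 8 1]
6. fire t3 -> [1 6 4]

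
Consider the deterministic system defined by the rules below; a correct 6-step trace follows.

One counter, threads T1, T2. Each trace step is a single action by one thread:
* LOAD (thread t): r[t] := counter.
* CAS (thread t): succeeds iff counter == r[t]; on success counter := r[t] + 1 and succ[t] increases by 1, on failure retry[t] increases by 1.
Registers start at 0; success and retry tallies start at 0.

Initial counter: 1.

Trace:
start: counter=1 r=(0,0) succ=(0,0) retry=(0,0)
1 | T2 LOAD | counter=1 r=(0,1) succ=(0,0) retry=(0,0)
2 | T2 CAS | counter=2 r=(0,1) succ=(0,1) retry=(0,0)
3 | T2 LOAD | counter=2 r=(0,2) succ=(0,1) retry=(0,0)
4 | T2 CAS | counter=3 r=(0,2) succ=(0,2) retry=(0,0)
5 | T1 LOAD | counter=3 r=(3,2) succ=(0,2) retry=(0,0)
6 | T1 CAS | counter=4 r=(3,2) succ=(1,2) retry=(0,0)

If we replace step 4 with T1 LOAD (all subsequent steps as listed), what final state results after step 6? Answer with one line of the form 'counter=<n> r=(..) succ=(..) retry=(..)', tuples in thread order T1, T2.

(re-executing from step 4 with the substitution; state before step 4: counter=2 r=(0,2) succ=(0,1) retry=(0,0))
4 | T1 LOAD | counter=2 r=(2,2) succ=(0,1) retry=(0,0)
5 | T1 LOAD | counter=2 r=(2,2) succ=(0,1) retry=(0,0)
6 | T1 CAS | counter=3 r=(2,2) succ=(1,1) retry=(0,0)

counter=3 r=(2,2) succ=(1,1) retry=(0,0)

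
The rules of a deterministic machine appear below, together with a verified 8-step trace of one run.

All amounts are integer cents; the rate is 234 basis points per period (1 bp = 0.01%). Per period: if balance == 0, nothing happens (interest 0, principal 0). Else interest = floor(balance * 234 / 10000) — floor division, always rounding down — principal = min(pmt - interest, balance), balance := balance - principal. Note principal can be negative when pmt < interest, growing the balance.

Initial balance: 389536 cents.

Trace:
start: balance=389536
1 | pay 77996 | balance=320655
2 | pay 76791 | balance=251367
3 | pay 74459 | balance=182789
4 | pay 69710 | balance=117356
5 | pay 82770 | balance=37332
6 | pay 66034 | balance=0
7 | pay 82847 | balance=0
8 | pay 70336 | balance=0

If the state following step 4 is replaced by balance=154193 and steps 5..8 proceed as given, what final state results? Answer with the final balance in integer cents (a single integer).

state after step 4 := balance=154193
5 | pay 82770 | balance=75031
6 | pay 66034 | balance=10752
7 | pay 82847 | balance=0
8 | pay 70336 | balance=0

0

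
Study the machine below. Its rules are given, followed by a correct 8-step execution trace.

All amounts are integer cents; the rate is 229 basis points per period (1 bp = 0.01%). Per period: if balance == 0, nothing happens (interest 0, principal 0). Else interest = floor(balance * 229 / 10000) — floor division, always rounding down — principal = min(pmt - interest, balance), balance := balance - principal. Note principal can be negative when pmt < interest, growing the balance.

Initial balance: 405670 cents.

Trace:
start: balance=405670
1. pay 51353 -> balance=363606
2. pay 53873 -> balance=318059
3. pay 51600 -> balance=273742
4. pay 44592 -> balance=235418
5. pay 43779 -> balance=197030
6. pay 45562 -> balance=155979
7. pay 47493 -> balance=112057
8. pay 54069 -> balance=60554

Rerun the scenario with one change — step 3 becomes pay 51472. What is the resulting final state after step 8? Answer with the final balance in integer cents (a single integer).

(re-executing from step 3 with the substitution; state before step 3: balance=318059)
3. pay 51472 -> balance=273870
4. pay 44592 -> balance=235549
5. pay 43779 -> balance=197164
6. pay 45562 -> balance=156117
7. pay 47493 -> balance=112199
8. pay 54069 -> balance=60699

60699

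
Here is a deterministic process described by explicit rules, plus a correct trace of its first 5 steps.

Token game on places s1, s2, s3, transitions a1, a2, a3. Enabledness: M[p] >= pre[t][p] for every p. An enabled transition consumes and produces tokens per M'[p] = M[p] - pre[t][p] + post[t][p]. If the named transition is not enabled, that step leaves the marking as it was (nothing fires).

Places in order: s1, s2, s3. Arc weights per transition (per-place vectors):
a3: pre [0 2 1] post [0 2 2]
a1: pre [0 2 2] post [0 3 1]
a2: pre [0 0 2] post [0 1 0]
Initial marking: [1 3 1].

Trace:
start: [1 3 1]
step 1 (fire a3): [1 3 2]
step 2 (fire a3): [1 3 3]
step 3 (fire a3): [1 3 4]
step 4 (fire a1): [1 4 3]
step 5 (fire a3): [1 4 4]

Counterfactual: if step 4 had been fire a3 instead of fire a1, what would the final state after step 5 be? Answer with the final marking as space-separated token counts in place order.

(re-executing from step 4 with the substitution; state before step 4: [1 3 4])
step 4 (fire a3): [1 3 5]
step 5 (fire a3): [1 3 6]

1 3 6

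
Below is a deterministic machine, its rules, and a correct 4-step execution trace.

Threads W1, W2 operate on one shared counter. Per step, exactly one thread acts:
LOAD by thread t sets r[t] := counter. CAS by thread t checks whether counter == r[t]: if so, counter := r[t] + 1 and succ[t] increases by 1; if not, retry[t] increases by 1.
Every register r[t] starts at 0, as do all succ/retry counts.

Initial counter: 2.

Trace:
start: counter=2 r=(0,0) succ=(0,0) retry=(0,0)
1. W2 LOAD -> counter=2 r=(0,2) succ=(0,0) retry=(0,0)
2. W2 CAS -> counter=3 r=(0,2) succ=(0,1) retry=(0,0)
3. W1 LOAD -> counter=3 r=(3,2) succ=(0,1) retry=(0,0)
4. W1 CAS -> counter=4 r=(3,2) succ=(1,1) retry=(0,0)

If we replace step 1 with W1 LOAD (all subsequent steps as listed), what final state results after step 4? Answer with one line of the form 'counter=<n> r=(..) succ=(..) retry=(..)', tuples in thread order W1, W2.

counter=3 r=(2,0) succ=(1,0) retry=(0,1)

(re-executing from step 1 with the substitution; state before step 1: counter=2 r=(0,0) succ=(0,0) retry=(0,0))
1. W1 LOAD -> counter=2 r=(2,0) succ=(0,0) retry=(0,0)
2. W2 CAS -> counter=2 r=(2,0) succ=(0,0) retry=(0,1)
3. W1 LOAD -> counter=2 r=(2,0) succ=(0,0) retry=(0,1)
4. W1 CAS -> counter=3 r=(2,0) succ=(1,0) retry=(0,1)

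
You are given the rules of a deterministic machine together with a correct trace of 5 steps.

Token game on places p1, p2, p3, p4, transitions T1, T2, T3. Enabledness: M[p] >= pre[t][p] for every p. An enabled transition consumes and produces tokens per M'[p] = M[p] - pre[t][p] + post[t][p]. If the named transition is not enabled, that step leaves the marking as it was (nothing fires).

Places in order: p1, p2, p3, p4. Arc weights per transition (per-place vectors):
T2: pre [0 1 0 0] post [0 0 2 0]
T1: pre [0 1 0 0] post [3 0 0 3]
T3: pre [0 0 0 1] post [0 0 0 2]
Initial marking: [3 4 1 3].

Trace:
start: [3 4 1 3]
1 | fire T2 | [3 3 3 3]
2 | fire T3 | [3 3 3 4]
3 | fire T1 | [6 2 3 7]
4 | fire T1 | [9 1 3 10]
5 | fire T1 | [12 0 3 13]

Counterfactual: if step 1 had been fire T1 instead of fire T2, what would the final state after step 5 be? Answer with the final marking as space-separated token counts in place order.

15 0 1 16

(re-executing from step 1 with the substitution; state before step 1: [3 4 1 3])
1 | fire T1 | [6 3 1 6]
2 | fire T3 | [6 3 1 7]
3 | fire T1 | [9 2 1 10]
4 | fire T1 | [12 1 1 13]
5 | fire T1 | [15 0 1 16]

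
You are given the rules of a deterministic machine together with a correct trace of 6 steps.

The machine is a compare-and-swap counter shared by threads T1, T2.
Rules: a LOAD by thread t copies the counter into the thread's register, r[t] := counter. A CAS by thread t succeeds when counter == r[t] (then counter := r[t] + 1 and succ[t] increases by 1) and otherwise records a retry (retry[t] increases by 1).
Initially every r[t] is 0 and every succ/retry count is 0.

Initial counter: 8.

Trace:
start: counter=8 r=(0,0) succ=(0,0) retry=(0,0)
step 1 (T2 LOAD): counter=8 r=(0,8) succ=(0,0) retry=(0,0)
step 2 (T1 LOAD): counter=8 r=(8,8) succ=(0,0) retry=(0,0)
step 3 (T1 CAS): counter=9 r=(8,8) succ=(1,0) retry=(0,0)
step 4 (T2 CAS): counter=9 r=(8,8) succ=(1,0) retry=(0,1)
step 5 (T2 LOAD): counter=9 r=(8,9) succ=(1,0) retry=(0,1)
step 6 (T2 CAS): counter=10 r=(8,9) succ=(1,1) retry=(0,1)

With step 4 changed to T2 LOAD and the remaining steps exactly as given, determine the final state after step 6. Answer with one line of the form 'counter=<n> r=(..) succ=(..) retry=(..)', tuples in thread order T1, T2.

counter=10 r=(8,9) succ=(1,1) retry=(0,0)

(re-executing from step 4 with the substitution; state before step 4: counter=9 r=(8,8) succ=(1,0) retry=(0,0))
step 4 (T2 LOAD): counter=9 r=(8,9) succ=(1,0) retry=(0,0)
step 5 (T2 LOAD): counter=9 r=(8,9) succ=(1,0) retry=(0,0)
step 6 (T2 CAS): counter=10 r=(8,9) succ=(1,1) retry=(0,0)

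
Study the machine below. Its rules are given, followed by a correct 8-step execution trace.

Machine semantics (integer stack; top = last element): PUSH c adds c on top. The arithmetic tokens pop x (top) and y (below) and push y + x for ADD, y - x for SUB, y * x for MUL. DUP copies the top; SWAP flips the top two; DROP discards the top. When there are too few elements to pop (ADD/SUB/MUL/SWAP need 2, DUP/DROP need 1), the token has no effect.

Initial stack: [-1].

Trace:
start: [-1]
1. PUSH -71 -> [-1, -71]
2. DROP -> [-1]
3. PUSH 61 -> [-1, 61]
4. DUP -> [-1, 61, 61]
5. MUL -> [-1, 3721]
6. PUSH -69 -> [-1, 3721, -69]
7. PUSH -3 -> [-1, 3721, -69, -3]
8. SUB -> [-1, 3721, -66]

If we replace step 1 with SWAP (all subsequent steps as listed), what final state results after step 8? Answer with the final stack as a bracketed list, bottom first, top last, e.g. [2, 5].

(re-executing from step 1 with the substitution; state before step 1: [-1])
1. SWAP -> [-1]
2. DROP -> []
3. PUSH 61 -> [61]
4. DUP -> [61, 61]
5. MUL -> [3721]
6. PUSH -69 -> [3721, -69]
7. PUSH -3 -> [3721, -69, -3]
8. SUB -> [3721, -66]

[3721, -66]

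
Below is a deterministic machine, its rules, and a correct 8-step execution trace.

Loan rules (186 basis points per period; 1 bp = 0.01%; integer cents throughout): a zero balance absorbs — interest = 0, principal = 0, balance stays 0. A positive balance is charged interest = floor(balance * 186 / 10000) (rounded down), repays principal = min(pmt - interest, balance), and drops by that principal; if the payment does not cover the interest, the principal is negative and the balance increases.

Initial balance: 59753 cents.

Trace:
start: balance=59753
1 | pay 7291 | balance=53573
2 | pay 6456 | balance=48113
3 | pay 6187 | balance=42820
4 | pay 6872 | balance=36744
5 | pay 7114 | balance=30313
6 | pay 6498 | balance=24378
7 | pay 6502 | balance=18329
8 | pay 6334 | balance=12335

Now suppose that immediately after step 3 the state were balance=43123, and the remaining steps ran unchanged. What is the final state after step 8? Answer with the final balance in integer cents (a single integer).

12669

state after step 3 := balance=43123
4 | pay 6872 | balance=37053
5 | pay 7114 | balance=30628
6 | pay 6498 | balance=24699
7 | pay 6502 | balance=18656
8 | pay 6334 | balance=12669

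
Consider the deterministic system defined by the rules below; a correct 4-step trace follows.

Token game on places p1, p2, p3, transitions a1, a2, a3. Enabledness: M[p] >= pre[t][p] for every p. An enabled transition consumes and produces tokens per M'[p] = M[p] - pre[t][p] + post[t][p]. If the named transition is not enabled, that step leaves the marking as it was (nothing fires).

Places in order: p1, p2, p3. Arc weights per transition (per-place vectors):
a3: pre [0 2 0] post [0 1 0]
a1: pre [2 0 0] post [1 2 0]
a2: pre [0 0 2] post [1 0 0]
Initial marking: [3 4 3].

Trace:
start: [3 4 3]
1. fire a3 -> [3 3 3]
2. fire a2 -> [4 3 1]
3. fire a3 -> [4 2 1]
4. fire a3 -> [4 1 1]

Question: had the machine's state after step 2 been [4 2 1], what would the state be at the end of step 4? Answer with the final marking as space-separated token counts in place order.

state after step 2 := [4 2 1]
3. fire a3 -> [4 1 1]
4. fire a3 -> [4 1 1]

4 1 1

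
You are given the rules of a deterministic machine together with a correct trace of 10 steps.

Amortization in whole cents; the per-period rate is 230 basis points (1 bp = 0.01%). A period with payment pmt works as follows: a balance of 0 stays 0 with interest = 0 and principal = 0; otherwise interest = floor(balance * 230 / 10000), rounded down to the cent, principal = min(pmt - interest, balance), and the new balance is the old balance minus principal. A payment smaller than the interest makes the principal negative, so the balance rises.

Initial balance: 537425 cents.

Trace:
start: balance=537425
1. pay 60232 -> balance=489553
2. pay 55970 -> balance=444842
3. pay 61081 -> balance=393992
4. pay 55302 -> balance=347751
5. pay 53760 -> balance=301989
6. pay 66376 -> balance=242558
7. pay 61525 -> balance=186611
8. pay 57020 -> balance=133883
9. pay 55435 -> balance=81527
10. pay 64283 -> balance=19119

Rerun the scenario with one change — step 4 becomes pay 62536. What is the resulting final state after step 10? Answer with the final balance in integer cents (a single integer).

10826

(re-executing from step 4 with the substitution; state before step 4: balance=393992)
4. pay 62536 -> balance=340517
5. pay 53760 -> balance=294588
6. pay 66376 -> balance=234987
7. pay 61525 -> balance=178866
8. pay 57020 -> balance=125959
9. pay 55435 -> balance=73421
10. pay 64283 -> balance=10826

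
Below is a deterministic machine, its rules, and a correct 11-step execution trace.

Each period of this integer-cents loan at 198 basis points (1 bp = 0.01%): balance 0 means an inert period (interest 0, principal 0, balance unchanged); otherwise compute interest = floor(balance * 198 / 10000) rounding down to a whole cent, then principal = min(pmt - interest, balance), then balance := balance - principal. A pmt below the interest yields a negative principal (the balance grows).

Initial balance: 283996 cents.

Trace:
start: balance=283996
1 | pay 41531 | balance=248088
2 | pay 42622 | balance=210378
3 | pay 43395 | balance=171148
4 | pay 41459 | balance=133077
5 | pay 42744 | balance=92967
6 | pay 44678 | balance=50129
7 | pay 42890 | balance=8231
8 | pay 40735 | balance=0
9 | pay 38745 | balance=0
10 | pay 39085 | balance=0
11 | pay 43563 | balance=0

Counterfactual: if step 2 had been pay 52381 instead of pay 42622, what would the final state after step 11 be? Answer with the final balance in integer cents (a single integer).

(re-executing from step 2 with the substitution; state before step 2: balance=248088)
2 | pay 52381 | balance=200619
3 | pay 43395 | balance=161196
4 | pay 41459 | balance=122928
5 | pay 42744 | balance=82617
6 | pay 44678 | balance=39574
7 | pay 42890 | balance=0
8 | pay 40735 | balance=0
9 | pay 38745 | balance=0
10 | pay 39085 | balance=0
11 | pay 43563 | balance=0

0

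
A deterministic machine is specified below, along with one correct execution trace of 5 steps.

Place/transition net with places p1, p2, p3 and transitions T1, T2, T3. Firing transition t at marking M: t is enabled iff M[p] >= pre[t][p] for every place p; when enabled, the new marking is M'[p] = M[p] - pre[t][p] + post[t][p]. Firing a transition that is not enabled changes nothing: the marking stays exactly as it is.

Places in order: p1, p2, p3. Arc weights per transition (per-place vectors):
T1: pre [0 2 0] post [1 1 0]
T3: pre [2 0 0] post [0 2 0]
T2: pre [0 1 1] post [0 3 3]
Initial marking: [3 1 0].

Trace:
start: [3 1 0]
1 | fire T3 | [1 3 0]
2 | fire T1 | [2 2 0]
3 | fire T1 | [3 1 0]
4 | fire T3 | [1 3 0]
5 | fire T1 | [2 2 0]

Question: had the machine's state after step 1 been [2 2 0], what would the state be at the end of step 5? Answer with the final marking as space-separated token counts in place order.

2 2 0

state after step 1 := [2 2 0]
2 | fire T1 | [3 1 0]
3 | fire T1 | [3 1 0]
4 | fire T3 | [1 3 0]
5 | fire T1 | [2 2 0]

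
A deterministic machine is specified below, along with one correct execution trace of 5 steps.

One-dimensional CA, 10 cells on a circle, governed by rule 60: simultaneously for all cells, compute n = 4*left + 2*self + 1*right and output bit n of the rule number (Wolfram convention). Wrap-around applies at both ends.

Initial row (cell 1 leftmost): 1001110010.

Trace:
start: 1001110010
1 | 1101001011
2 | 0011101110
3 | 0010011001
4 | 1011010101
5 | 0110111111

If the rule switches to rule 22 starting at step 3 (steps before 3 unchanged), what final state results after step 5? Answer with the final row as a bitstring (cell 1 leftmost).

(re-executing steps 3..5 under rule 22; state before step 3: 0011101110)
3 | 0100000001
4 | 0110000011
5 | 0001000100

0001000100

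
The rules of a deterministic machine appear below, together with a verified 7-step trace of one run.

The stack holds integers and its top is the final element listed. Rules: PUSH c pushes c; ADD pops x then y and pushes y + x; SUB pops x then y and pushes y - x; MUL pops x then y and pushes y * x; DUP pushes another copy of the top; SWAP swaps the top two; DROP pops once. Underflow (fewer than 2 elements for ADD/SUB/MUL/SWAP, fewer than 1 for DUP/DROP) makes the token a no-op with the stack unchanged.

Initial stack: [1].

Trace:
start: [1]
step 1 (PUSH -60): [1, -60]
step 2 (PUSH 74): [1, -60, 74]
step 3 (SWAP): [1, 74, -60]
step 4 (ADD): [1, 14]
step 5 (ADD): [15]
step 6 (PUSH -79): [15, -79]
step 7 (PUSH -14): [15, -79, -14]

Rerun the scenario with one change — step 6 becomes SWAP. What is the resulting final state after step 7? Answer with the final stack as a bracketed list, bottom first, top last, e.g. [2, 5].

(re-executing from step 6 with the substitution; state before step 6: [15])
step 6 (SWAP): [15]
step 7 (PUSH -14): [15, -14]

[15, -14]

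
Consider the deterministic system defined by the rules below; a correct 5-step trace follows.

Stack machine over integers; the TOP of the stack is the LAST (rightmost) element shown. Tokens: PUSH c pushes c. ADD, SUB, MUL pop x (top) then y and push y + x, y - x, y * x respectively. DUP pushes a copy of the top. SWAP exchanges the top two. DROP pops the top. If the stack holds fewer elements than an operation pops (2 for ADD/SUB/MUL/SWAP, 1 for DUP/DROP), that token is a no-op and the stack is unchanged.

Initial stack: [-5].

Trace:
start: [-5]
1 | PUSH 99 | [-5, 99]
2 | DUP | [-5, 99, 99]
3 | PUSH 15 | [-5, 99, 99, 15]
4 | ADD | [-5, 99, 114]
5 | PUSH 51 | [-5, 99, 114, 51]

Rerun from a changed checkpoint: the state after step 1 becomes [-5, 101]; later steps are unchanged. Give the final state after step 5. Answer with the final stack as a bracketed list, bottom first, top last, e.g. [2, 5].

[-5, 101, 116, 51]

state after step 1 := [-5, 101]
2 | DUP | [-5, 101, 101]
3 | PUSH 15 | [-5, 101, 101, 15]
4 | ADD | [-5, 101, 116]
5 | PUSH 51 | [-5, 101, 116, 51]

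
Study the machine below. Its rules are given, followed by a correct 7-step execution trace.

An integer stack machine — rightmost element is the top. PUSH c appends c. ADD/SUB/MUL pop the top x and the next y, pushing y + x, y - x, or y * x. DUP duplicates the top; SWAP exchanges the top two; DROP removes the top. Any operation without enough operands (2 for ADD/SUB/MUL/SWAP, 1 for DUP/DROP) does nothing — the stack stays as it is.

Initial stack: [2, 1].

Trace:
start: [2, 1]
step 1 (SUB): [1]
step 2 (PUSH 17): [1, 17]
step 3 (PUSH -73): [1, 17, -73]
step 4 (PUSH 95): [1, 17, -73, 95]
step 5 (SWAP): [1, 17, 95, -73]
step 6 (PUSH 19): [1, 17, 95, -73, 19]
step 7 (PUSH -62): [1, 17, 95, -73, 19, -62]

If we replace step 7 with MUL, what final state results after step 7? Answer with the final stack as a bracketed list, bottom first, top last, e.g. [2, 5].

[1, 17, 95, -1387]

(re-executing from step 7 with the substitution; state before step 7: [1, 17, 95, -73, 19])
step 7 (MUL): [1, 17, 95, -1387]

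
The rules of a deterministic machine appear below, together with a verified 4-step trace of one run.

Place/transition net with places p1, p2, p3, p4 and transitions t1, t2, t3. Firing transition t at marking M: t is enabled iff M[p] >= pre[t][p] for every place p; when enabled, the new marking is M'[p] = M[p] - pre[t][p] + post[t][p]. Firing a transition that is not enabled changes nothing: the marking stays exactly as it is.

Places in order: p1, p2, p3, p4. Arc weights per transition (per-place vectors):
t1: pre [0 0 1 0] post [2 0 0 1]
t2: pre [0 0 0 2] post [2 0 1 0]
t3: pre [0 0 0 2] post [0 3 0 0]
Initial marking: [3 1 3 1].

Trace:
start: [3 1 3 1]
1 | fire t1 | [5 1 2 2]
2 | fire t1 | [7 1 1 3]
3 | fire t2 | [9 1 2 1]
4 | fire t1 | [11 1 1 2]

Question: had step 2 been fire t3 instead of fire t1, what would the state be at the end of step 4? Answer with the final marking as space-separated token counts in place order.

(re-executing from step 2 with the substitution; state before step 2: [5 1 2 2])
2 | fire t3 | [5 4 2 0]
3 | fire t2 | [5 4 2 0]
4 | fire t1 | [7 4 1 1]

7 4 1 1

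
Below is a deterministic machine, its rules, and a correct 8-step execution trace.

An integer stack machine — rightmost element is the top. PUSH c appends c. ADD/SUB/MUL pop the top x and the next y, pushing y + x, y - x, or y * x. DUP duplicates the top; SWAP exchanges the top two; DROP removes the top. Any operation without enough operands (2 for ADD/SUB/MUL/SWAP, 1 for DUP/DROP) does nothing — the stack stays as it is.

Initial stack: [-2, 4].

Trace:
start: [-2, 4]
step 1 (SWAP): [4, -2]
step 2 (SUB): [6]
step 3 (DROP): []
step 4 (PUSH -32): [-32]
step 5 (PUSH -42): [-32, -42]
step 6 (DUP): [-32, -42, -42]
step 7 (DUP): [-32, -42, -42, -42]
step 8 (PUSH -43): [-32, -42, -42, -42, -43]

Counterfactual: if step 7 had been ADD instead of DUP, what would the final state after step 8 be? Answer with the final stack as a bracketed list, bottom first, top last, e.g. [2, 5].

[-32, -84, -43]

(re-executing from step 7 with the substitution; state before step 7: [-32, -42, -42])
step 7 (ADD): [-32, -84]
step 8 (PUSH -43): [-32, -84, -43]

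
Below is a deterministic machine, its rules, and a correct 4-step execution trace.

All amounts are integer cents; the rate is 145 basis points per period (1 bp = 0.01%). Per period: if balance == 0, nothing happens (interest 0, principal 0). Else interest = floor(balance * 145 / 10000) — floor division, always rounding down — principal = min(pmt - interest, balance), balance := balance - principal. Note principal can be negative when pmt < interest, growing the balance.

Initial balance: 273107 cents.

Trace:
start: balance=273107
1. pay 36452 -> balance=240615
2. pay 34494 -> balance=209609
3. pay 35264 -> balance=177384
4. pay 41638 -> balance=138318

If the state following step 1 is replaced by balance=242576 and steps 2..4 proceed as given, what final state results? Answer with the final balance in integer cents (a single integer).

state after step 1 := balance=242576
2. pay 34494 -> balance=211599
3. pay 35264 -> balance=179403
4. pay 41638 -> balance=140366

140366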